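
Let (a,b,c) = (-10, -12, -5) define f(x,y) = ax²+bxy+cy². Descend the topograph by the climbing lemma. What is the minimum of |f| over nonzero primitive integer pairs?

translate: b→-8 (≡12 mod 20), so (10,12,5)→(10,-8,3)
flip: (10,-8,3)→(3,8,10)
translate: b→2 (≡8 mod 6), so (3,8,10)→(3,2,5)
reduced (well bottom): (3,2,5) with a≤c, −a<b≤a
well minimum |f| = |-3| = 3 (negative-definite)

3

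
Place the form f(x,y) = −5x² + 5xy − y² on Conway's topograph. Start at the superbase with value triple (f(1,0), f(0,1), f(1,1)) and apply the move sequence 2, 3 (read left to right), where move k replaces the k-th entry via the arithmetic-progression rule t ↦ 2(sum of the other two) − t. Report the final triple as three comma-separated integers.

start (-5,-1,-1) = (f(1,0),f(0,1),f(1,1))
replace slot 2: 2·((-5)+(-1)) − (-1) = -11 → (-5,-11,-1)
replace slot 3: 2·((-5)+(-11)) − (-1) = -31 → (-5,-11,-31)

-5,-11,-31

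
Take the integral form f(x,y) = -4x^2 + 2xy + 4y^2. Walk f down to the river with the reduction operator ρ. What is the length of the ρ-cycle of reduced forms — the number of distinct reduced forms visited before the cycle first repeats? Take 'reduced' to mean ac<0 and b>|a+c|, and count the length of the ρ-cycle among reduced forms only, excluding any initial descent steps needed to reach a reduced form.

D = 68, ⌊√D⌋ = 8
river: ρ → (4,6,-2)
river: ρ → (-2,6,4)
river: ρ → (4,2,-4)
river: ρ → (-4,6,2)
river: ρ → (2,6,-4)
river: ρ → (-4,2,4)
ρ-cycle length = 6 (tail of 0 descent steps not counted)

6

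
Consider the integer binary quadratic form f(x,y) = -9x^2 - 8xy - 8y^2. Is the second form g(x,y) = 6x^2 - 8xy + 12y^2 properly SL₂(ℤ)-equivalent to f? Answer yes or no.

D₁ = -224, D₂ = -224
f is negative-definite; reduce −f:
−f: flip: (9,8,8)→(8,-8,9)
−f: translate: b→8 (≡-8 mod 16), so (8,-8,9)→(8,8,9)
−f: reduced (well bottom): (8,8,9) with a≤c, −a<b≤a
flip sign back: reduced form of f is (-8,-8,-9)
g: translate: b→4 (≡-8 mod 12), so (6,-8,12)→(6,4,10)
g: reduced (well bottom): (6,4,10) with a≤c, −a<b≤a
reduced forms (-8, -8, -9) vs (6, 4, 10) ⇒ inequivalent

no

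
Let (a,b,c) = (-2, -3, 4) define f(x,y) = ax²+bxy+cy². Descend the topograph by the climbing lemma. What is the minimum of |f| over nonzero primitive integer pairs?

descent: ρ → (4,3,-2)  [lands on river]
river: ρ → (-2,5,2)
river: ρ → (2,3,-4)
river: ρ → (-4,5,1)
river: ρ → (1,5,-4)
river: ρ → (-4,3,2)
river: ρ → (2,5,-2)
river: ρ → (-2,3,4)
river: ρ → (4,5,-1)
river: ρ → (-1,5,4)
closes: descent 1, river 10
min |a| on river = 1

1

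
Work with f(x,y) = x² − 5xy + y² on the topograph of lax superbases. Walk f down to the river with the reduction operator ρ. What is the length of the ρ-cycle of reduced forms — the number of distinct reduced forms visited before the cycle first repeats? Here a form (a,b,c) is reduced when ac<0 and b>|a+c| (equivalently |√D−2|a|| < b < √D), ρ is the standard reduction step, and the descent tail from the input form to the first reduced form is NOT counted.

D = 21, ⌊√D⌋ = 4
descent: ρ → (1,3,-3)  [lands on river]
river: ρ → (-3,3,1)
ρ-cycle length = 2 (tail of 1 descent step not counted)

2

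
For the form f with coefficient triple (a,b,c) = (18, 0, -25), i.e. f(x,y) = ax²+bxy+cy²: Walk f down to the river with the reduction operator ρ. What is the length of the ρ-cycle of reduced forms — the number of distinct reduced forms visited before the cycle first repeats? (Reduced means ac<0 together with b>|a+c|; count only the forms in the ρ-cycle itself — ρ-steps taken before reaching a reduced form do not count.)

D = 1800, ⌊√D⌋ = 42
descent: ρ → (-25,0,18)
descent: ρ → (18,36,-7)  [lands on river]
river: ρ → (-7,34,23)
river: ρ → (23,12,-18)
river: ρ → (-18,24,17)
river: ρ → (17,10,-25)
river: ρ → (-25,40,2)
river: ρ → (2,40,-25)
river: ρ → (-25,10,17)
river: ρ → (17,24,-18)
river: ρ → (-18,12,23)
river: ρ → (23,34,-7)
river: ρ → (-7,36,18)
ρ-cycle length = 12 (tail of 2 descent steps not counted)

12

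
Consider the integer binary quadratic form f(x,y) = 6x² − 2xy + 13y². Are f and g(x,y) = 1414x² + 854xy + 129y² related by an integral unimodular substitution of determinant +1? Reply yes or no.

D₁ = -308, D₂ = -308
f: reduced (well bottom): (6,-2,13) with a≤c, −a<b≤a
g: flip: (1414,854,129)→(129,-854,1414)
g: translate: b→-80 (≡-854 mod 258), so (129,-854,1414)→(129,-80,13)
g: flip: (129,-80,13)→(13,80,129)
g: translate: b→2 (≡80 mod 26), so (13,80,129)→(13,2,6)
g: flip: (13,2,6)→(6,-2,13)
g: reduced (well bottom): (6,-2,13) with a≤c, −a<b≤a
reduced forms (6, -2, 13) vs (6, -2, 13) ⇒ equivalent

yes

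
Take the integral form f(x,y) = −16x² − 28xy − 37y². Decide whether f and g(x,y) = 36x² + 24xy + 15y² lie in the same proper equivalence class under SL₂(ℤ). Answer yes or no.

D₁ = -1584, D₂ = -1584
f is negative-definite; reduce −f:
−f: translate: b→-4 (≡28 mod 32), so (16,28,37)→(16,-4,25)
−f: reduced (well bottom): (16,-4,25) with a≤c, −a<b≤a
flip sign back: reduced form of f is (-16,4,-25)
g: flip: (36,24,15)→(15,-24,36)
g: translate: b→6 (≡-24 mod 30), so (15,-24,36)→(15,6,27)
g: reduced (well bottom): (15,6,27) with a≤c, −a<b≤a
reduced forms (-16, 4, -25) vs (15, 6, 27) ⇒ inequivalent

no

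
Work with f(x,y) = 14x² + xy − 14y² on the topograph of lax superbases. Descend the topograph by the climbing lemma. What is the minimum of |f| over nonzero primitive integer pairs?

river: ρ → (-14,27,1)
river: ρ → (1,27,-14)
river: ρ → (-14,1,14)
river: ρ → (14,27,-1)
river: ρ → (-1,27,14)
river: ρ → (14,1,-14)
closes: descent 0, river 6
min |a| on river = 1

1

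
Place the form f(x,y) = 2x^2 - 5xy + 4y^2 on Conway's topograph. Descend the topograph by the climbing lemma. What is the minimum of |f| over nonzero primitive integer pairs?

translate: b→-1 (≡-5 mod 4), so (2,-5,4)→(2,-1,1)
flip: (2,-1,1)→(1,1,2)
reduced (well bottom): (1,1,2) with a≤c, −a<b≤a
well minimum = a = 1

1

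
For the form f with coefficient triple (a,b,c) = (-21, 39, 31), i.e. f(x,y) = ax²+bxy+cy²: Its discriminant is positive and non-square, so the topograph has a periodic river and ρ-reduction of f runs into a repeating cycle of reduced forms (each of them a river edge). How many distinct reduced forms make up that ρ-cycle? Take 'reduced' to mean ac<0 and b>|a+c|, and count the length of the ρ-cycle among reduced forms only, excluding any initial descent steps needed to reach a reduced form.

D = 4125, ⌊√D⌋ = 64
river: ρ → (31,23,-29)
river: ρ → (-29,35,25)
river: ρ → (25,15,-39)
river: ρ → (-39,63,1)
river: ρ → (1,63,-39)
river: ρ → (-39,15,25)
river: ρ → (25,35,-29)
river: ρ → (-29,23,31)
river: ρ → (31,39,-21)
river: ρ → (-21,45,25)
river: ρ → (25,55,-11)
river: ρ → (-11,55,25)
river: ρ → (25,45,-21)
river: ρ → (-21,39,31)
ρ-cycle length = 14 (tail of 0 descent steps not counted)

14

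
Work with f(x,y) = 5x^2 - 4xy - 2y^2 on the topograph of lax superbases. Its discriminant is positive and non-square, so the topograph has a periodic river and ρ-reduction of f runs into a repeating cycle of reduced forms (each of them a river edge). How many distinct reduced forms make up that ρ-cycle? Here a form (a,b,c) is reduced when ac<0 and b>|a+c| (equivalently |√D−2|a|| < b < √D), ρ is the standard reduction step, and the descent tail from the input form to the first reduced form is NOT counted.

D = 56, ⌊√D⌋ = 7
descent: ρ → (-2,4,5)  [lands on river]
river: ρ → (5,6,-1)
river: ρ → (-1,6,5)
river: ρ → (5,4,-2)
ρ-cycle length = 4 (tail of 1 descent step not counted)

4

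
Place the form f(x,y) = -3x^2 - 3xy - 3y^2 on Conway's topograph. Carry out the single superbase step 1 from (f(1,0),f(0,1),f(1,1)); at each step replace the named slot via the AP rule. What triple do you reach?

start (-3,-3,-9) = (f(1,0),f(0,1),f(1,1))
replace slot 1: 2·((-3)+(-9)) − (-3) = -21 → (-21,-3,-9)

-21,-3,-9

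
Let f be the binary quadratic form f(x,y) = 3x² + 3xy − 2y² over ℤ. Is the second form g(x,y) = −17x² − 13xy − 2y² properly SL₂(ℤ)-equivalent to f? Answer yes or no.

D₁ = 33, D₂ = 33
river cycle of f (length 4): (-2, 5, 1), (1, 5, -2), (-2, 3, 3), (3, 3, -2)
river cycle of g (length 4): (-2, 5, 1), (1, 5, -2), (-2, 3, 3), (3, 3, -2)
cycles coincide ⇒ equivalent

yes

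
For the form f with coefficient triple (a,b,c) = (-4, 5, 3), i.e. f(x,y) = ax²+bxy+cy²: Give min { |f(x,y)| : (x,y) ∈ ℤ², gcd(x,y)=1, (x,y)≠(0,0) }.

river: ρ → (3,7,-2)
river: ρ → (-2,5,6)
river: ρ → (6,7,-1)
river: ρ → (-1,7,6)
river: ρ → (6,5,-2)
river: ρ → (-2,7,3)
river: ρ → (3,5,-4)
river: ρ → (-4,3,4)
river: ρ → (4,5,-3)
river: ρ → (-3,7,2)
river: ρ → (2,5,-6)
river: ρ → (-6,7,1)
river: ρ → (1,7,-6)
river: ρ → (-6,5,2)
river: ρ → (2,7,-3)
river: ρ → (-3,5,4)
river: ρ → (4,3,-4)
river: ρ → (-4,5,3)
closes: descent 0, river 18
min |a| on river = 1

1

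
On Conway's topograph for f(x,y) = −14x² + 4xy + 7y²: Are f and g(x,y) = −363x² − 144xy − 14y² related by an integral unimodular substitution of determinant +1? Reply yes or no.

D₁ = 408, D₂ = 408
river cycle of f (length 6): (7, 10, -11), (-11, 12, 6), (6, 12, -11), (-11, 10, 7), (7, 18, -3), (-3, 18, 7)
river cycle of g (length 6): (7, 10, -11), (-11, 12, 6), (6, 12, -11), (-11, 10, 7), (7, 18, -3), (-3, 18, 7)
cycles coincide ⇒ equivalent

yes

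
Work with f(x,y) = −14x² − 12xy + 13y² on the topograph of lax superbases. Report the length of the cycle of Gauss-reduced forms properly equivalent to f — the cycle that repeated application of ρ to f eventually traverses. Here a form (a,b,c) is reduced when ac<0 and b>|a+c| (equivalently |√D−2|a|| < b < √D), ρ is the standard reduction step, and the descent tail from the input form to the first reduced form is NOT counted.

D = 872, ⌊√D⌋ = 29
descent: ρ → (13,12,-14)  [lands on river]
river: ρ → (-14,16,11)
river: ρ → (11,28,-2)
river: ρ → (-2,28,11)
river: ρ → (11,16,-14)
river: ρ → (-14,12,13)
river: ρ → (13,14,-13)
river: ρ → (-13,12,14)
river: ρ → (14,16,-11)
river: ρ → (-11,28,2)
river: ρ → (2,28,-11)
river: ρ → (-11,16,14)
river: ρ → (14,12,-13)
river: ρ → (-13,14,13)
ρ-cycle length = 14 (tail of 1 descent step not counted)

14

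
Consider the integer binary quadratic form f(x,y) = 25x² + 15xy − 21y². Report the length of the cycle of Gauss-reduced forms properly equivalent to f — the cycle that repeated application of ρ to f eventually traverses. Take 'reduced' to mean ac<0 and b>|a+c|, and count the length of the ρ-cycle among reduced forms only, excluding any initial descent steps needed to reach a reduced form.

D = 2325, ⌊√D⌋ = 48
river: ρ → (-21,27,19)
river: ρ → (19,11,-29)
river: ρ → (-29,47,1)
river: ρ → (1,47,-29)
river: ρ → (-29,11,19)
river: ρ → (19,27,-21)
river: ρ → (-21,15,25)
river: ρ → (25,35,-11)
river: ρ → (-11,31,31)
river: ρ → (31,31,-11)
river: ρ → (-11,35,25)
river: ρ → (25,15,-21)
ρ-cycle length = 12 (tail of 0 descent steps not counted)

12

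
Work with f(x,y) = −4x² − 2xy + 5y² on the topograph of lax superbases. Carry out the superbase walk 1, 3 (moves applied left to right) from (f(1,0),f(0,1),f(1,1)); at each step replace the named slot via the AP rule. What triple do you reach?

start (-4,5,-1) = (f(1,0),f(0,1),f(1,1))
replace slot 1: 2·(5+(-1)) − (-4) = 12 → (12,5,-1)
replace slot 3: 2·(12+5) − (-1) = 35 → (12,5,35)

12,5,35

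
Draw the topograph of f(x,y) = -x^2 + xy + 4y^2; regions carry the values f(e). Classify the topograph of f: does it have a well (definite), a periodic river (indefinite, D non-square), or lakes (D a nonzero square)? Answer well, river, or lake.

D = b²−4ac = 1² − 4·(-1)·4 = 17
D > 0 non-square ⇒ indefinite ⇒ periodic river

river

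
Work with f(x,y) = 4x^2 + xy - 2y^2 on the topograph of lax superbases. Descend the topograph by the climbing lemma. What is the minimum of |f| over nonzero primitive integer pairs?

descent: ρ → (-2,3,3)  [lands on river]
river: ρ → (3,3,-2)
river: ρ → (-2,5,1)
river: ρ → (1,5,-2)
closes: descent 1, river 4
min |a| on river = 1

1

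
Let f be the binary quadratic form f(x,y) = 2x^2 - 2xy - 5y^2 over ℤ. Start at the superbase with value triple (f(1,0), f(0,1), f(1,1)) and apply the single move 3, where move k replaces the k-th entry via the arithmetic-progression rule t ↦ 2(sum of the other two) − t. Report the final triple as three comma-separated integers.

start (2,-5,-5) = (f(1,0),f(0,1),f(1,1))
replace slot 3: 2·(2+(-5)) − (-5) = -1 → (2,-5,-1)

2,-5,-1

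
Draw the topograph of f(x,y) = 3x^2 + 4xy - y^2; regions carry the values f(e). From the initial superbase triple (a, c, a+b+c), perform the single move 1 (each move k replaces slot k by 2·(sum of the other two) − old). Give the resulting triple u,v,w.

start (3,-1,6) = (f(1,0),f(0,1),f(1,1))
replace slot 1: 2·((-1)+6) − 3 = 7 → (7,-1,6)

7,-1,6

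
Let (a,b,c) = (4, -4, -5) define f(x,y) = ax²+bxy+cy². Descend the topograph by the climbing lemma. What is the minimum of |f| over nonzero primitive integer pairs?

descent: ρ → (-5,4,4)  [lands on river]
river: ρ → (4,4,-5)
river: ρ → (-5,6,3)
river: ρ → (3,6,-5)
closes: descent 1, river 4
min |a| on river = 3

3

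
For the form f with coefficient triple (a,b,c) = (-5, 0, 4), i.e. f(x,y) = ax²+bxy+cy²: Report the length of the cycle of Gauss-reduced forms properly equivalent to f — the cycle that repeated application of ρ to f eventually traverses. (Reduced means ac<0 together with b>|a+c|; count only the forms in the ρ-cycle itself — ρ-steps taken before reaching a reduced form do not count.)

D = 80, ⌊√D⌋ = 8
descent: ρ → (4,8,-1)  [lands on river]
river: ρ → (-1,8,4)
ρ-cycle length = 2 (tail of 1 descent step not counted)

2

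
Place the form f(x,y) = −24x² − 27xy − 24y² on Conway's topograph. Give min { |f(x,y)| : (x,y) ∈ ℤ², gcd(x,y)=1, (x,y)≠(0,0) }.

translate: b→-21 (≡27 mod 48), so (24,27,24)→(24,-21,21)
flip: (24,-21,21)→(21,21,24)
reduced (well bottom): (21,21,24) with a≤c, −a<b≤a
well minimum |f| = |-21| = 21 (negative-definite)

21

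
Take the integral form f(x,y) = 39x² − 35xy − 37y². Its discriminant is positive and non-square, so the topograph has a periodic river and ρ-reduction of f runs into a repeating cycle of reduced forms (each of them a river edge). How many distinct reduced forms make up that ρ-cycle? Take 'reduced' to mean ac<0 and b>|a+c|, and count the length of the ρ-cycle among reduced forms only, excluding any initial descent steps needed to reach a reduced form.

D = 6997, ⌊√D⌋ = 83
descent: ρ → (-37,35,39)  [lands on river]
river: ρ → (39,43,-33)
river: ρ → (-33,23,49)
river: ρ → (49,75,-7)
river: ρ → (-7,79,27)
river: ρ → (27,83,-1)
river: ρ → (-1,83,27)
river: ρ → (27,79,-7)
river: ρ → (-7,75,49)
river: ρ → (49,23,-33)
river: ρ → (-33,43,39)
river: ρ → (39,35,-37)
river: ρ → (-37,39,37)
river: ρ → (37,35,-39)
river: ρ → (-39,43,33)
river: ρ → (33,23,-49)
river: ρ → (-49,75,7)
river: ρ → (7,79,-27)
river: ρ → (-27,83,1)
river: ρ → (1,83,-27)
river: ρ → (-27,79,7)
river: ρ → (7,75,-49)
river: ρ → (-49,23,33)
river: ρ → (33,43,-39)
river: ρ → (-39,35,37)
river: ρ → (37,39,-37)
ρ-cycle length = 26 (tail of 1 descent step not counted)

26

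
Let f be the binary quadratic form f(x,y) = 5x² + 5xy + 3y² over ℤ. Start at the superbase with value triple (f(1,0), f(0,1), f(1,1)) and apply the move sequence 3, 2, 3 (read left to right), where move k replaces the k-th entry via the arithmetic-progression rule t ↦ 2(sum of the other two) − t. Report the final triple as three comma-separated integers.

start (5,3,13) = (f(1,0),f(0,1),f(1,1))
replace slot 3: 2·(5+3) − 13 = 3 → (5,3,3)
replace slot 2: 2·(5+3) − 3 = 13 → (5,13,3)
replace slot 3: 2·(5+13) − 3 = 33 → (5,13,33)

5,13,33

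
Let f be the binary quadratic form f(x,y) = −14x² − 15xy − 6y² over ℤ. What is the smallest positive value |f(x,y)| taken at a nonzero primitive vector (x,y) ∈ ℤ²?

translate: b→-13 (≡15 mod 28), so (14,15,6)→(14,-13,5)
flip: (14,-13,5)→(5,13,14)
translate: b→3 (≡13 mod 10), so (5,13,14)→(5,3,6)
reduced (well bottom): (5,3,6) with a≤c, −a<b≤a
well minimum |f| = |-5| = 5 (negative-definite)

5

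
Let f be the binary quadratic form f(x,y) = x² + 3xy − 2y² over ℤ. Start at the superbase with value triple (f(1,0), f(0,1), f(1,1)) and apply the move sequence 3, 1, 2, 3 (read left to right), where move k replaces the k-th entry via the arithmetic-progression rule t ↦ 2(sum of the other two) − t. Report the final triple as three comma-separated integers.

start (1,-2,2) = (f(1,0),f(0,1),f(1,1))
replace slot 3: 2·(1+(-2)) − 2 = -4 → (1,-2,-4)
replace slot 1: 2·((-2)+(-4)) − 1 = -13 → (-13,-2,-4)
replace slot 2: 2·((-13)+(-4)) − (-2) = -32 → (-13,-32,-4)
replace slot 3: 2·((-13)+(-32)) − (-4) = -86 → (-13,-32,-86)

-13,-32,-86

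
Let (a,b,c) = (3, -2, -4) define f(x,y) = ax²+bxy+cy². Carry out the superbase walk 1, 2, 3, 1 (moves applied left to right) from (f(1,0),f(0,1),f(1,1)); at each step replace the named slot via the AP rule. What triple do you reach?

start (3,-4,-3) = (f(1,0),f(0,1),f(1,1))
replace slot 1: 2·((-4)+(-3)) − 3 = -17 → (-17,-4,-3)
replace slot 2: 2·((-17)+(-3)) − (-4) = -36 → (-17,-36,-3)
replace slot 3: 2·((-17)+(-36)) − (-3) = -103 → (-17,-36,-103)
replace slot 1: 2·((-36)+(-103)) − (-17) = -261 → (-261,-36,-103)

-261,-36,-103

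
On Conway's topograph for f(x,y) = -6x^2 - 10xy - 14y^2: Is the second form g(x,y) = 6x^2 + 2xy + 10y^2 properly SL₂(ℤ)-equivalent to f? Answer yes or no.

D₁ = -236, D₂ = -236
f is negative-definite; reduce −f:
−f: translate: b→-2 (≡10 mod 12), so (6,10,14)→(6,-2,10)
−f: reduced (well bottom): (6,-2,10) with a≤c, −a<b≤a
flip sign back: reduced form of f is (-6,2,-10)
g: reduced (well bottom): (6,2,10) with a≤c, −a<b≤a
reduced forms (-6, 2, -10) vs (6, 2, 10) ⇒ inequivalent

no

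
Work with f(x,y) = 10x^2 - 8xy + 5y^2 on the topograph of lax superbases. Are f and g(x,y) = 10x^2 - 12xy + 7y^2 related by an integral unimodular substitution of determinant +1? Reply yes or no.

D₁ = -136, D₂ = -136
f: flip: (10,-8,5)→(5,8,10)
f: translate: b→-2 (≡8 mod 10), so (5,8,10)→(5,-2,7)
f: reduced (well bottom): (5,-2,7) with a≤c, −a<b≤a
g: translate: b→8 (≡-12 mod 20), so (10,-12,7)→(10,8,5)
g: flip: (10,8,5)→(5,-8,10)
g: translate: b→2 (≡-8 mod 10), so (5,-8,10)→(5,2,7)
g: reduced (well bottom): (5,2,7) with a≤c, −a<b≤a
reduced forms (5, -2, 7) vs (5, 2, 7) ⇒ inequivalent

no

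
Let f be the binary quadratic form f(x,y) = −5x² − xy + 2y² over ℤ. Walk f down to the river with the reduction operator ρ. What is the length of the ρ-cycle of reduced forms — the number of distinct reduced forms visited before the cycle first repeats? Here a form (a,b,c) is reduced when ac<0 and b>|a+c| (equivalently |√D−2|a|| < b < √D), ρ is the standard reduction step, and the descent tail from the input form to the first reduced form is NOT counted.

D = 41, ⌊√D⌋ = 6
descent: ρ → (2,5,-2)  [lands on river]
river: ρ → (-2,3,4)
river: ρ → (4,5,-1)
river: ρ → (-1,5,4)
river: ρ → (4,3,-2)
river: ρ → (-2,5,2)
river: ρ → (2,3,-4)
river: ρ → (-4,5,1)
river: ρ → (1,5,-4)
river: ρ → (-4,3,2)
ρ-cycle length = 10 (tail of 1 descent step not counted)

10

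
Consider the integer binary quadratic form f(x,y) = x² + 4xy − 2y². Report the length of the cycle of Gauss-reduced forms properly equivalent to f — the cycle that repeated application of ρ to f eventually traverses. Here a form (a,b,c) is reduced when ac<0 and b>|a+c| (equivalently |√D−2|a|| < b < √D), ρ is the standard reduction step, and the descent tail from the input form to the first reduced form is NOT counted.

D = 24, ⌊√D⌋ = 4
river: ρ → (-2,4,1)
river: ρ → (1,4,-2)
ρ-cycle length = 2 (tail of 0 descent steps not counted)

2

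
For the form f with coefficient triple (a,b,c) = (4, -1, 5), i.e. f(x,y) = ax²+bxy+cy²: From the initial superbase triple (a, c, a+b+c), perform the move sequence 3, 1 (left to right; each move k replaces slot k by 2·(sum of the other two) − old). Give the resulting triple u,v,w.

start (4,5,8) = (f(1,0),f(0,1),f(1,1))
replace slot 3: 2·(4+5) − 8 = 10 → (4,5,10)
replace slot 1: 2·(5+10) − 4 = 26 → (26,5,10)

26,5,10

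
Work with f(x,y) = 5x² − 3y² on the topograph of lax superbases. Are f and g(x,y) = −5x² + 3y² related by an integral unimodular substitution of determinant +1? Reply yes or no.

D₁ = 60, D₂ = 60
river cycle of f (length 2): (-3, 6, 2), (2, 6, -3)
river cycle of g (length 2): (3, 6, -2), (-2, 6, 3)
cycles differ ⇒ inequivalent

no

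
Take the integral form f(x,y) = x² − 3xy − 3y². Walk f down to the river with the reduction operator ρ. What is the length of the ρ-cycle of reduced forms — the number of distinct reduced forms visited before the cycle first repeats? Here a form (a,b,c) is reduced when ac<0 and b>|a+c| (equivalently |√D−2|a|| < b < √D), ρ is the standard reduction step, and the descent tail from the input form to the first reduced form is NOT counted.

D = 21, ⌊√D⌋ = 4
descent: ρ → (-3,3,1)  [lands on river]
river: ρ → (1,3,-3)
ρ-cycle length = 2 (tail of 1 descent step not counted)

2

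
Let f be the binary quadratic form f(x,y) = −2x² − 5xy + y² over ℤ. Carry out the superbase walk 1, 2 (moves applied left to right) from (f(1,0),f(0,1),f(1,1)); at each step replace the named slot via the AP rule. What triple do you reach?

start (-2,1,-6) = (f(1,0),f(0,1),f(1,1))
replace slot 1: 2·(1+(-6)) − (-2) = -8 → (-8,1,-6)
replace slot 2: 2·((-8)+(-6)) − 1 = -29 → (-8,-29,-6)

-8,-29,-6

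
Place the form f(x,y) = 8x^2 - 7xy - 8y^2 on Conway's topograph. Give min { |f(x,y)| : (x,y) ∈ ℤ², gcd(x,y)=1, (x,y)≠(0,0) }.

descent: ρ → (-8,7,8)  [lands on river]
river: ρ → (8,9,-7)
river: ρ → (-7,5,10)
river: ρ → (10,15,-2)
river: ρ → (-2,17,2)
river: ρ → (2,15,-10)
river: ρ → (-10,5,7)
river: ρ → (7,9,-8)
closes: descent 1, river 8
min |a| on river = 2

2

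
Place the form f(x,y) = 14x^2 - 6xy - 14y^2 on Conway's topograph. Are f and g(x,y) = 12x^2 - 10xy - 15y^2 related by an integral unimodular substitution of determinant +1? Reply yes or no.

D₁ = 820, D₂ = 820
river cycle of f (length 4): (-14, 6, 14), (14, 22, -6), (-6, 26, 6), (6, 22, -14)
river cycle of g (length 12): (-15, 10, 12), (12, 14, -13), (-13, 12, 13), (13, 14, -12), (-12, 10, 15), (15, 20, -7), (-7, 22, 12), (12, 26, -3), (-3, 28, 3), (3, 26, -12), … (2 more)
cycles differ ⇒ inequivalent

no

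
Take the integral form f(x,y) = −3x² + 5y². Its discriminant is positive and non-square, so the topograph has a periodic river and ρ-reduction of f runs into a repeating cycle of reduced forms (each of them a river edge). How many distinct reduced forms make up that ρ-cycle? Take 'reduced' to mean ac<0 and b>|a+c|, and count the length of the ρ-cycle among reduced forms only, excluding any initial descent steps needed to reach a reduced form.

D = 60, ⌊√D⌋ = 7
descent: ρ → (5,0,-3)
descent: ρ → (-3,6,2)  [lands on river]
river: ρ → (2,6,-3)
ρ-cycle length = 2 (tail of 2 descent steps not counted)

2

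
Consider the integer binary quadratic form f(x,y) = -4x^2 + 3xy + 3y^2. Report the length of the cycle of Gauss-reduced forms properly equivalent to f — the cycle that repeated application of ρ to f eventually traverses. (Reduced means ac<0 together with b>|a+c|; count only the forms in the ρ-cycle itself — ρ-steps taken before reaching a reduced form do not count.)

D = 57, ⌊√D⌋ = 7
river: ρ → (3,3,-4)
river: ρ → (-4,5,2)
river: ρ → (2,7,-1)
river: ρ → (-1,7,2)
river: ρ → (2,5,-4)
river: ρ → (-4,3,3)
ρ-cycle length = 6 (tail of 0 descent steps not counted)

6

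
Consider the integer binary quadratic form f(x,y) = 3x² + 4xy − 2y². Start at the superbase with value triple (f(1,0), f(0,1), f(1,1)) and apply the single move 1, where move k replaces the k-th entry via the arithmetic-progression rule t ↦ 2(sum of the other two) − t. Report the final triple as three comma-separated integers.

start (3,-2,5) = (f(1,0),f(0,1),f(1,1))
replace slot 1: 2·((-2)+5) − 3 = 3 → (3,-2,5)

3,-2,5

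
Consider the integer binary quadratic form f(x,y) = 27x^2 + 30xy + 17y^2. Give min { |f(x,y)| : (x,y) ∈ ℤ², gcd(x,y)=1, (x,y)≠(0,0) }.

translate: b→-24 (≡30 mod 54), so (27,30,17)→(27,-24,14)
flip: (27,-24,14)→(14,24,27)
translate: b→-4 (≡24 mod 28), so (14,24,27)→(14,-4,17)
reduced (well bottom): (14,-4,17) with a≤c, −a<b≤a
well minimum = a = 14

14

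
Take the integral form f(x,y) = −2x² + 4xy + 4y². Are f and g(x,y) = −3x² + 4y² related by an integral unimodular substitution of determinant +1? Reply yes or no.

D₁ = 48, D₂ = 48
river cycle of f (length 2): (4, 4, -2), (-2, 4, 4)
river cycle of g (length 2): (-3, 6, 1), (1, 6, -3)
cycles differ ⇒ inequivalent

no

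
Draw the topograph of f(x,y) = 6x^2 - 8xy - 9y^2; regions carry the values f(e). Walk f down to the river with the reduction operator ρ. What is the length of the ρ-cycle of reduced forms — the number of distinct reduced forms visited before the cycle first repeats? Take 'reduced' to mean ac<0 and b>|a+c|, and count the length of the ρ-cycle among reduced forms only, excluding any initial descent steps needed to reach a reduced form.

D = 280, ⌊√D⌋ = 16
descent: ρ → (-9,8,6)  [lands on river]
river: ρ → (6,16,-1)
river: ρ → (-1,16,6)
river: ρ → (6,8,-9)
river: ρ → (-9,10,5)
river: ρ → (5,10,-9)
ρ-cycle length = 6 (tail of 1 descent step not counted)

6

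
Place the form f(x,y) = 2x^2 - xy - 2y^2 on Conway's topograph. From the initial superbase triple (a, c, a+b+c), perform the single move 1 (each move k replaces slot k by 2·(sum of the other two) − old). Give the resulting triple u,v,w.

start (2,-2,-1) = (f(1,0),f(0,1),f(1,1))
replace slot 1: 2·((-2)+(-1)) − 2 = -8 → (-8,-2,-1)

-8,-2,-1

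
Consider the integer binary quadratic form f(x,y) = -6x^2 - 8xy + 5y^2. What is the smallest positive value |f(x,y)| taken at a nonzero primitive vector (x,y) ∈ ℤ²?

descent: ρ → (5,8,-6)  [lands on river]
river: ρ → (-6,4,7)
river: ρ → (7,10,-3)
river: ρ → (-3,8,10)
river: ρ → (10,12,-1)
river: ρ → (-1,12,10)
river: ρ → (10,8,-3)
river: ρ → (-3,10,7)
river: ρ → (7,4,-6)
river: ρ → (-6,8,5)
river: ρ → (5,12,-2)
river: ρ → (-2,12,5)
closes: descent 1, river 12
min |a| on river = 1

1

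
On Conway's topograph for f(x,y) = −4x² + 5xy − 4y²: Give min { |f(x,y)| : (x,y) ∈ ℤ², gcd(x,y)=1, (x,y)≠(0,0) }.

translate: b→3 (≡-5 mod 8), so (4,-5,4)→(4,3,3)
flip: (4,3,3)→(3,-3,4)
translate: b→3 (≡-3 mod 6), so (3,-3,4)→(3,3,4)
reduced (well bottom): (3,3,4) with a≤c, −a<b≤a
well minimum |f| = |-3| = 3 (negative-definite)

3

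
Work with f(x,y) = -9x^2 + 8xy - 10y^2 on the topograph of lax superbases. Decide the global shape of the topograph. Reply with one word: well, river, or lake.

D = b²−4ac = 8² − 4·(-9)·(-10) = -296
D < 0 ⇒ definite ⇒ every region one sign ⇒ single well

well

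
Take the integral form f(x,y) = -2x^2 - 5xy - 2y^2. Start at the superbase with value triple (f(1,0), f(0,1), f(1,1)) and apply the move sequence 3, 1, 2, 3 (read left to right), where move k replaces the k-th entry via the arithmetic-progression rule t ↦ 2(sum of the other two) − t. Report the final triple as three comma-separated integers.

start (-2,-2,-9) = (f(1,0),f(0,1),f(1,1))
replace slot 3: 2·((-2)+(-2)) − (-9) = 1 → (-2,-2,1)
replace slot 1: 2·((-2)+1) − (-2) = 0 → (0,-2,1)
replace slot 2: 2·(0+1) − (-2) = 4 → (0,4,1)
replace slot 3: 2·(0+4) − 1 = 7 → (0,4,7)

0,4,7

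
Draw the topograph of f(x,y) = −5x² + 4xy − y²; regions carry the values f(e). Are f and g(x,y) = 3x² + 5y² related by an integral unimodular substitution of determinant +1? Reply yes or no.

D₁ = -4, D₂ = -60
discriminants differ ⇒ not SL₂(ℤ)-equivalent

no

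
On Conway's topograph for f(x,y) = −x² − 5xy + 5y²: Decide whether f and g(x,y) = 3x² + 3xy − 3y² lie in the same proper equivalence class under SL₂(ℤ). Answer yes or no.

D₁ = 45, D₂ = 45
river cycle of f (length 2): (5, 5, -1), (-1, 5, 5)
river cycle of g (length 2): (-3, 3, 3), (3, 3, -3)
cycles differ ⇒ inequivalent

no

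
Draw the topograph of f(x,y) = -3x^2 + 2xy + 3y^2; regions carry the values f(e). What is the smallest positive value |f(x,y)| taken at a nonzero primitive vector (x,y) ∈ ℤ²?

river: ρ → (3,4,-2)
river: ρ → (-2,4,3)
river: ρ → (3,2,-3)
river: ρ → (-3,4,2)
river: ρ → (2,4,-3)
river: ρ → (-3,2,3)
closes: descent 0, river 6
min |a| on river = 2

2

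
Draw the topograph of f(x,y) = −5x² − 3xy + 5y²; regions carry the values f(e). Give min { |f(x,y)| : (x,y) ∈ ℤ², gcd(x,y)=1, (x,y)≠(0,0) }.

descent: ρ → (5,3,-5)  [lands on river]
river: ρ → (-5,7,3)
river: ρ → (3,5,-7)
river: ρ → (-7,9,1)
river: ρ → (1,9,-7)
river: ρ → (-7,5,3)
river: ρ → (3,7,-5)
river: ρ → (-5,3,5)
river: ρ → (5,7,-3)
river: ρ → (-3,5,7)
river: ρ → (7,9,-1)
river: ρ → (-1,9,7)
river: ρ → (7,5,-3)
river: ρ → (-3,7,5)
closes: descent 1, river 14
min |a| on river = 1

1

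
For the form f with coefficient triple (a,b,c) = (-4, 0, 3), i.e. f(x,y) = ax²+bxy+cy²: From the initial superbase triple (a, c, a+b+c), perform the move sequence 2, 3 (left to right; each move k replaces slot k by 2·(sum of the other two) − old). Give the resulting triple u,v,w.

start (-4,3,-1) = (f(1,0),f(0,1),f(1,1))
replace slot 2: 2·((-4)+(-1)) − 3 = -13 → (-4,-13,-1)
replace slot 3: 2·((-4)+(-13)) − (-1) = -33 → (-4,-13,-33)

-4,-13,-33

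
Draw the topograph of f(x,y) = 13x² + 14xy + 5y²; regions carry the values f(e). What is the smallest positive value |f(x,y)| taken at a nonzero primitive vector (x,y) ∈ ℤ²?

translate: b→-12 (≡14 mod 26), so (13,14,5)→(13,-12,4)
flip: (13,-12,4)→(4,12,13)
translate: b→4 (≡12 mod 8), so (4,12,13)→(4,4,5)
reduced (well bottom): (4,4,5) with a≤c, −a<b≤a
well minimum = a = 4

4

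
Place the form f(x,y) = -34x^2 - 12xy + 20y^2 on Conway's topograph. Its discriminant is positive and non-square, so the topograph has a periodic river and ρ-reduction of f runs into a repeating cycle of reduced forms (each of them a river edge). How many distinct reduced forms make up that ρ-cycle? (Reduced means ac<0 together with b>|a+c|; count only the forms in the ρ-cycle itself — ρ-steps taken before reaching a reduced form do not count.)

D = 2864, ⌊√D⌋ = 53
descent: ρ → (20,52,-2)  [lands on river]
river: ρ → (-2,52,20)
river: ρ → (20,28,-26)
river: ρ → (-26,24,22)
river: ρ → (22,20,-28)
river: ρ → (-28,36,14)
river: ρ → (14,48,-10)
river: ρ → (-10,52,4)
river: ρ → (4,52,-10)
river: ρ → (-10,48,14)
river: ρ → (14,36,-28)
river: ρ → (-28,20,22)
river: ρ → (22,24,-26)
river: ρ → (-26,28,20)
ρ-cycle length = 14 (tail of 1 descent step not counted)

14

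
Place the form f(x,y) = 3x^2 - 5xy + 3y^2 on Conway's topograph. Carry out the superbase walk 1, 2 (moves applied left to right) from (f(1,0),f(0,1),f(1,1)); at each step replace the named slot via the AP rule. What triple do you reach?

start (3,3,1) = (f(1,0),f(0,1),f(1,1))
replace slot 1: 2·(3+1) − 3 = 5 → (5,3,1)
replace slot 2: 2·(5+1) − 3 = 9 → (5,9,1)

5,9,1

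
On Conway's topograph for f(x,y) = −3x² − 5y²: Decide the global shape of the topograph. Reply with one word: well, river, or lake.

D = b²−4ac = 0² − 4·(-3)·(-5) = -60
D < 0 ⇒ definite ⇒ every region one sign ⇒ single well

well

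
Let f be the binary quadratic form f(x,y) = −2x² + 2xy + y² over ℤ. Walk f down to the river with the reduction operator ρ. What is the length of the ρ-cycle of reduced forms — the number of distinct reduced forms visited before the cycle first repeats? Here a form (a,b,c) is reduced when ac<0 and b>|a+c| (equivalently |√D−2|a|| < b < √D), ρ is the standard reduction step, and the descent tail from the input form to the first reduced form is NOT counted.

D = 12, ⌊√D⌋ = 3
river: ρ → (1,2,-2)
river: ρ → (-2,2,1)
ρ-cycle length = 2 (tail of 0 descent steps not counted)

2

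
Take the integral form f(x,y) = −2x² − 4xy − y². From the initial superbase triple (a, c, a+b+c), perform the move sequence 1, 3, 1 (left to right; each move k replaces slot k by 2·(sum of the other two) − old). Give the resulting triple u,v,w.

start (-2,-1,-7) = (f(1,0),f(0,1),f(1,1))
replace slot 1: 2·((-1)+(-7)) − (-2) = -14 → (-14,-1,-7)
replace slot 3: 2·((-14)+(-1)) − (-7) = -23 → (-14,-1,-23)
replace slot 1: 2·((-1)+(-23)) − (-14) = -34 → (-34,-1,-23)

-34,-1,-23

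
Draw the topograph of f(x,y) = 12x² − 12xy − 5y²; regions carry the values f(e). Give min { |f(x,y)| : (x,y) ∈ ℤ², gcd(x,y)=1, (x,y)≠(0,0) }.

descent: ρ → (-5,12,12)  [lands on river]
river: ρ → (12,12,-5)
river: ρ → (-5,18,3)
river: ρ → (3,18,-5)
closes: descent 1, river 4
min |a| on river = 3

3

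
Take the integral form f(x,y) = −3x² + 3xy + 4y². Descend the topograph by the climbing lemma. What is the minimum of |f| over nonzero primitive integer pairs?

river: ρ → (4,5,-2)
river: ρ → (-2,7,1)
river: ρ → (1,7,-2)
river: ρ → (-2,5,4)
river: ρ → (4,3,-3)
river: ρ → (-3,3,4)
closes: descent 0, river 6
min |a| on river = 1

1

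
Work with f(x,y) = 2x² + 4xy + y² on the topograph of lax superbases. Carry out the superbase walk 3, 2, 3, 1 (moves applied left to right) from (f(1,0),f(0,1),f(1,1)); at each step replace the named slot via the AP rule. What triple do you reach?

start (2,1,7) = (f(1,0),f(0,1),f(1,1))
replace slot 3: 2·(2+1) − 7 = -1 → (2,1,-1)
replace slot 2: 2·(2+(-1)) − 1 = 1 → (2,1,-1)
replace slot 3: 2·(2+1) − (-1) = 7 → (2,1,7)
replace slot 1: 2·(1+7) − 2 = 14 → (14,1,7)

14,1,7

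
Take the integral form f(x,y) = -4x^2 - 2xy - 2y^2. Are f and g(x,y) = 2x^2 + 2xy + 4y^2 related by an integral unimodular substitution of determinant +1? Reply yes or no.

D₁ = -28, D₂ = -28
f is negative-definite; reduce −f:
−f: flip: (4,2,2)→(2,-2,4)
−f: translate: b→2 (≡-2 mod 4), so (2,-2,4)→(2,2,4)
−f: reduced (well bottom): (2,2,4) with a≤c, −a<b≤a
flip sign back: reduced form of f is (-2,-2,-4)
g: reduced (well bottom): (2,2,4) with a≤c, −a<b≤a
reduced forms (-2, -2, -4) vs (2, 2, 4) ⇒ inequivalent

no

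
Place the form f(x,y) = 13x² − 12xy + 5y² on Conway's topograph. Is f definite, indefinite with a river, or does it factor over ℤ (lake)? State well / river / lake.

D = b²−4ac = (-12)² − 4·13·5 = -116
D < 0 ⇒ definite ⇒ every region one sign ⇒ single well

well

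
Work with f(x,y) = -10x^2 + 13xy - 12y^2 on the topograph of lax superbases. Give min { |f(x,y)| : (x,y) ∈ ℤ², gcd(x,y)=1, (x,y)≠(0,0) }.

translate: b→7 (≡-13 mod 20), so (10,-13,12)→(10,7,9)
flip: (10,7,9)→(9,-7,10)
reduced (well bottom): (9,-7,10) with a≤c, −a<b≤a
well minimum |f| = |-9| = 9 (negative-definite)

9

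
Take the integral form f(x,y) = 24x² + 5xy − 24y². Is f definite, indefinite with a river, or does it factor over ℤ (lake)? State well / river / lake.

D = b²−4ac = 5² − 4·24·(-24) = 2329
D > 0 non-square ⇒ indefinite ⇒ periodic river

river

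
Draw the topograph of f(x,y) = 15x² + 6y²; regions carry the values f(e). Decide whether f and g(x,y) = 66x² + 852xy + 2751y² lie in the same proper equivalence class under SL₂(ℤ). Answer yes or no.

D₁ = -360, D₂ = -360
f: flip: (15,0,6)→(6,0,15)
f: reduced (well bottom): (6,0,15) with a≤c, −a<b≤a
g: translate: b→60 (≡852 mod 132), so (66,852,2751)→(66,60,15)
g: flip: (66,60,15)→(15,-60,66)
g: translate: b→0 (≡-60 mod 30), so (15,-60,66)→(15,0,6)
g: flip: (15,0,6)→(6,0,15)
g: reduced (well bottom): (6,0,15) with a≤c, −a<b≤a
reduced forms (6, 0, 15) vs (6, 0, 15) ⇒ equivalent

yes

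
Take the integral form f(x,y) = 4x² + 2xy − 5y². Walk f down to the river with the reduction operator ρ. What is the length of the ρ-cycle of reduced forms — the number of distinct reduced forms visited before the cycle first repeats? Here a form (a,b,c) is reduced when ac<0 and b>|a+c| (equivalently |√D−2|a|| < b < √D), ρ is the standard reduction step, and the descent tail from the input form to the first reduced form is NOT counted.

D = 84, ⌊√D⌋ = 9
river: ρ → (-5,8,1)
river: ρ → (1,8,-5)
river: ρ → (-5,2,4)
river: ρ → (4,6,-3)
river: ρ → (-3,6,4)
river: ρ → (4,2,-5)
ρ-cycle length = 6 (tail of 0 descent steps not counted)

6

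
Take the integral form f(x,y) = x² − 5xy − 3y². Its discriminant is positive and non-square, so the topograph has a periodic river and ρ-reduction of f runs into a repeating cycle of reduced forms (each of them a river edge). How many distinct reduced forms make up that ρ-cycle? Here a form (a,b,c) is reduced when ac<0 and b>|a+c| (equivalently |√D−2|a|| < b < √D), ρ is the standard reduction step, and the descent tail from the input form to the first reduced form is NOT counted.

D = 37, ⌊√D⌋ = 6
descent: ρ → (-3,5,1)  [lands on river]
river: ρ → (1,5,-3)
river: ρ → (-3,1,3)
river: ρ → (3,5,-1)
river: ρ → (-1,5,3)
river: ρ → (3,1,-3)
ρ-cycle length = 6 (tail of 1 descent step not counted)

6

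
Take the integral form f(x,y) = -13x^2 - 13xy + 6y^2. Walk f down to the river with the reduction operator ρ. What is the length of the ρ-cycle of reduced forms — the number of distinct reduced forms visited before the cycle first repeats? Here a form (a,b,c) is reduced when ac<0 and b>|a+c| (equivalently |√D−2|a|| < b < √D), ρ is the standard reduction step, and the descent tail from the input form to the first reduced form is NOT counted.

D = 481, ⌊√D⌋ = 21
descent: ρ → (6,13,-13)  [lands on river]
river: ρ → (-13,13,6)
river: ρ → (6,11,-15)
river: ρ → (-15,19,2)
river: ρ → (2,21,-5)
river: ρ → (-5,19,6)
river: ρ → (6,17,-8)
river: ρ → (-8,15,8)
river: ρ → (8,17,-6)
river: ρ → (-6,19,5)
river: ρ → (5,21,-2)
river: ρ → (-2,19,15)
river: ρ → (15,11,-6)
river: ρ → (-6,13,13)
river: ρ → (13,13,-6)
river: ρ → (-6,11,15)
river: ρ → (15,19,-2)
river: ρ → (-2,21,5)
river: ρ → (5,19,-6)
river: ρ → (-6,17,8)
river: ρ → (8,15,-8)
river: ρ → (-8,17,6)
river: ρ → (6,19,-5)
river: ρ → (-5,21,2)
river: ρ → (2,19,-15)
river: ρ → (-15,11,6)
ρ-cycle length = 26 (tail of 1 descent step not counted)

26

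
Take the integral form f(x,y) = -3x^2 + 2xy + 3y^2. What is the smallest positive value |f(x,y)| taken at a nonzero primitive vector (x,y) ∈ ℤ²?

river: ρ → (3,4,-2)
river: ρ → (-2,4,3)
river: ρ → (3,2,-3)
river: ρ → (-3,4,2)
river: ρ → (2,4,-3)
river: ρ → (-3,2,3)
closes: descent 0, river 6
min |a| on river = 2

2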